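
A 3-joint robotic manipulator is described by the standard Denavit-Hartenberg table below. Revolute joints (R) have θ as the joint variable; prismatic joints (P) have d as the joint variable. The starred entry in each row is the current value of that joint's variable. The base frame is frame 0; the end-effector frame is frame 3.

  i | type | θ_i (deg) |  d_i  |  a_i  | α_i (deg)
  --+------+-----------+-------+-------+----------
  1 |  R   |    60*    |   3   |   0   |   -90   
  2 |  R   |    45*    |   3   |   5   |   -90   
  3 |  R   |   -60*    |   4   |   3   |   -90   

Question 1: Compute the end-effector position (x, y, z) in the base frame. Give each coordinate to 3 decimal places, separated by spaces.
-3.964 4.330 -4.425

after link 1: o_1 = (0.0000, 0.0000, 3.0000)
after link 2: o_2 = (-0.8303, 4.5619, -0.5355)
after link 3: o_3 = (-3.9642, 4.3300, -4.4246)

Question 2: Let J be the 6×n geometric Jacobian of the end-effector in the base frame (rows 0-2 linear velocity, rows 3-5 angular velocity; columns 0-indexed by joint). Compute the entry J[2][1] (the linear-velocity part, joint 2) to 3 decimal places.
axis z_1 = (-0.8660,0.5000,0.0000); lever o_n−o_1 = (-3.9642,4.3300,-7.4246)
cross product → J_v[:, 1] = (-3.7123,-6.4299,-1.7678)
J_ω[:, 1] = z_1
entry J[2][1] = -1.7678

-1.768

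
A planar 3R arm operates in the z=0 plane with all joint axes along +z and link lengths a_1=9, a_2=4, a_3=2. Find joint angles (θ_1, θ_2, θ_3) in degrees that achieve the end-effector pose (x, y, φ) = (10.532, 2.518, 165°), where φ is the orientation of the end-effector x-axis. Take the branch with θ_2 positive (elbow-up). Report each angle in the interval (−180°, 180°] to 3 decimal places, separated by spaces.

-0.000 30.008 134.993

wrist centre = target − a_3·(cos φ, sin φ) = (12.4639, 2.0004)
cos θ_2 = (159.3490−9²−4²)/(2·9·4) = 0.8660; θ_2 = 30.0076° (elbow-up)
β = atan2(2.0004,12.4639) = 9.1178°; ψ = atan2(2.0005,12.4638) = 9.1183°
θ_1 = β − ψ = -0.0005°
θ_3 = φ − θ_1 − θ_2 = 134.9928° (wrapped to (-180°,180°])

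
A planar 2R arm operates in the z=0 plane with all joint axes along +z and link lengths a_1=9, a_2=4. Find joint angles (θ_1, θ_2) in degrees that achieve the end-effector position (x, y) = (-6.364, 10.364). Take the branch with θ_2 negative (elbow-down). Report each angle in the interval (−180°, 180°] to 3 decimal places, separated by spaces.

135.000 -44.999

cos θ_2 = (147.9130−9²−4²)/(2·9·4) = 0.7071; θ_2 = -44.9985° (elbow-down)
β = atan2(10.3640,-6.3640) = 121.5519°; ψ = atan2(-2.8284,11.8285) = -13.4477°
θ_1 = β − ψ = 134.9996°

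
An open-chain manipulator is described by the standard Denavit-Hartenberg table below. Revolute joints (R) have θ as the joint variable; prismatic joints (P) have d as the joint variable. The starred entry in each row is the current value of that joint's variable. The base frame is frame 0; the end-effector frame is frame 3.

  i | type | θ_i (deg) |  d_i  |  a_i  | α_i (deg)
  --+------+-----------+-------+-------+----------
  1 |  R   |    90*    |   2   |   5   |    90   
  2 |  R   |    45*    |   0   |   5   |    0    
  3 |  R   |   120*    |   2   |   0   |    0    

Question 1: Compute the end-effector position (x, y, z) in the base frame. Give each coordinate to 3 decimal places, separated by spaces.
2.000 8.536 5.536

after link 1: o_1 = (0.0000, 5.0000, 2.0000)
after link 2: o_2 = (0.0000, 8.5355, 5.5355)
after link 3: o_3 = (2.0000, 8.5355, 5.5355)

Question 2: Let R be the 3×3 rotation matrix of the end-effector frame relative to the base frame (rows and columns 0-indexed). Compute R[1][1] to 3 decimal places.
End-effector y-axis (col 1 of R) = (0.0000,-0.2588,-0.9659)
R[1][1] = -0.2588

-0.259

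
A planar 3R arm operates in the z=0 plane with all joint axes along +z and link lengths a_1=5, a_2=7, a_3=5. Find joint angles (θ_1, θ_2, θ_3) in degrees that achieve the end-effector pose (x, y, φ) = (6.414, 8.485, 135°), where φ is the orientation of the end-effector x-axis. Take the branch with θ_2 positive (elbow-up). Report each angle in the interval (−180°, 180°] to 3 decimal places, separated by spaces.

-0.006 45.008 89.998

wrist centre = target − a_3·(cos φ, sin φ) = (9.9495, 4.9495)
cos θ_2 = (123.4904−5²−7²)/(2·5·7) = 0.7070; θ_2 = 45.0081° (elbow-up)
β = atan2(4.9495,9.9495) = 26.4484°; ψ = atan2(4.9505,9.9490) = 26.4540°
θ_1 = β − ψ = -0.0057°
θ_3 = φ − θ_1 − θ_2 = 89.9975° (wrapped to (-180°,180°])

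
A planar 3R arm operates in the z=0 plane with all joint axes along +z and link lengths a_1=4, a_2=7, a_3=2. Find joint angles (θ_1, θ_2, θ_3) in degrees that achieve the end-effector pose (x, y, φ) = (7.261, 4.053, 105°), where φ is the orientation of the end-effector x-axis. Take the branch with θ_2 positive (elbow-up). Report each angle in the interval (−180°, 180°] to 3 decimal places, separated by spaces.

-44.997 89.993 60.004

wrist centre = target − a_3·(cos φ, sin φ) = (7.7786, 2.1211)
cos θ_2 = (65.0065−4²−7²)/(2·4·7) = 0.0001; θ_2 = 89.9934° (elbow-up)
β = atan2(2.1211,7.7786) = 15.2531°; ψ = atan2(7.0000,4.0008) = 60.2501°
θ_1 = β − ψ = -44.9970°
θ_3 = φ − θ_1 − θ_2 = 60.0037° (wrapped to (-180°,180°])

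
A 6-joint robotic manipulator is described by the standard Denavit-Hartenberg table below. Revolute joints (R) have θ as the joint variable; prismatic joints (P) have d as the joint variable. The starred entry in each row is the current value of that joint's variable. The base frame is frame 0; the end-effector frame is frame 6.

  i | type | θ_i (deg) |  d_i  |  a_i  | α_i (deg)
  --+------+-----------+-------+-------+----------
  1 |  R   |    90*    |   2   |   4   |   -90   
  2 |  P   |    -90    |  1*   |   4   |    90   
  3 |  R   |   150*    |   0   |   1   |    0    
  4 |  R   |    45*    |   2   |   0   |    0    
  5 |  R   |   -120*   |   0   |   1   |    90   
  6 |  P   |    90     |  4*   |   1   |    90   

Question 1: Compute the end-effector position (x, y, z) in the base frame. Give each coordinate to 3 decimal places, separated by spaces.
-1.431 1.000 9.256

after link 1: o_1 = (0.0000, 4.0000, 2.0000)
after link 2: o_2 = (-1.0000, 4.0000, 6.0000)
after link 3: o_3 = (-1.5000, 4.0000, 5.1340)
after link 4: o_4 = (-1.5000, 2.0000, 5.1340)
after link 5: o_5 = (-2.4659, 2.0000, 5.3928)
after link 6: o_6 = (-1.4306, 1.0000, 9.2565)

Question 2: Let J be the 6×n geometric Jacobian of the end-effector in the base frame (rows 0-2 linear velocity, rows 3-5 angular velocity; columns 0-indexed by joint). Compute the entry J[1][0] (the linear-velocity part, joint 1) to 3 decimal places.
axis z_0 = ẑ; lever o_n−o_0 = (-1.4306,1.0000,9.2565)
cross product → J_v[:, 0] = (-1.0000,-1.4306,0.0000)
J_ω[:, 0] = z_0
entry J[1][0] = -1.4306

-1.431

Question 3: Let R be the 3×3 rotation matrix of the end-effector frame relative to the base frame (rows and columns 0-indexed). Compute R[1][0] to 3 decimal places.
End-effector x-axis (col 0 of R) = (-0.0000,-1.0000,0.0000)
R[1][0] = -1.0000

-1.000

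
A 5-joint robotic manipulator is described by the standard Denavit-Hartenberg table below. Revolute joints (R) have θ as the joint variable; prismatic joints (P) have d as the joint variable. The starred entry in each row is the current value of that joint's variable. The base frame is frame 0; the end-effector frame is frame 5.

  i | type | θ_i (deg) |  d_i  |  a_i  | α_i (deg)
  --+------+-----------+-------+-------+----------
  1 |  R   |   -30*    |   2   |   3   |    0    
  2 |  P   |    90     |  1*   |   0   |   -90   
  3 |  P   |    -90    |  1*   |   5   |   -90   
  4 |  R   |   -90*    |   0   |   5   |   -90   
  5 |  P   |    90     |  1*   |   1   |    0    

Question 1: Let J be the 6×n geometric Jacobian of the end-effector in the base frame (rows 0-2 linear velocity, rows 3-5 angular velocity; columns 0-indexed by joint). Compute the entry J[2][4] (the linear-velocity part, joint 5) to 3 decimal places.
1.000

prismatic axis z_4 = (0.0000,0.0000,1.0000)
J_v[:, 4] = z_4; J_ω[:, 4] = (0,0,0)
entry J[2][4] = 1.0000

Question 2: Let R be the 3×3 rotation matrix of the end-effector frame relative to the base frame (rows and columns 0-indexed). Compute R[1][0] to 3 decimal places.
End-effector x-axis (col 0 of R) = (-0.5000,-0.8660,0.0000)
R[1][0] = -0.8660

-0.866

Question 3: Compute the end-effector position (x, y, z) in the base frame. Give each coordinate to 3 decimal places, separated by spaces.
after link 1: o_1 = (2.5981, -1.5000, 2.0000)
after link 2: o_2 = (2.5981, -1.5000, 3.0000)
after link 3: o_3 = (1.7321, -1.0000, 8.0000)
after link 4: o_4 = (-2.5981, 1.5000, 8.0000)
after link 5: o_5 = (-3.0981, 0.6340, 9.0000)

-3.098 0.634 9.000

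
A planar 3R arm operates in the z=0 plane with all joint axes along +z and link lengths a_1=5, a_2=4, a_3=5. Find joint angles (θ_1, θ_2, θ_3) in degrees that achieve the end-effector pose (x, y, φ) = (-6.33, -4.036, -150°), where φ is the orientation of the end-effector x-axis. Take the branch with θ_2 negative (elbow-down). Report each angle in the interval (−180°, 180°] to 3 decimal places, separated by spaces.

-89.997 -150.001 89.997

wrist centre = target − a_3·(cos φ, sin φ) = (-1.9999, -1.5360)
cos θ_2 = (6.3588−5²−4²)/(2·5·4) = -0.8660; θ_2 = -150.0006° (elbow-down)
β = atan2(-1.5360,-1.9999) = -142.4740°; ψ = atan2(-2.0000,1.5359) = -52.4775°
θ_1 = β − ψ = -89.9965°
θ_3 = φ − θ_1 − θ_2 = 89.9971° (wrapped to (-180°,180°])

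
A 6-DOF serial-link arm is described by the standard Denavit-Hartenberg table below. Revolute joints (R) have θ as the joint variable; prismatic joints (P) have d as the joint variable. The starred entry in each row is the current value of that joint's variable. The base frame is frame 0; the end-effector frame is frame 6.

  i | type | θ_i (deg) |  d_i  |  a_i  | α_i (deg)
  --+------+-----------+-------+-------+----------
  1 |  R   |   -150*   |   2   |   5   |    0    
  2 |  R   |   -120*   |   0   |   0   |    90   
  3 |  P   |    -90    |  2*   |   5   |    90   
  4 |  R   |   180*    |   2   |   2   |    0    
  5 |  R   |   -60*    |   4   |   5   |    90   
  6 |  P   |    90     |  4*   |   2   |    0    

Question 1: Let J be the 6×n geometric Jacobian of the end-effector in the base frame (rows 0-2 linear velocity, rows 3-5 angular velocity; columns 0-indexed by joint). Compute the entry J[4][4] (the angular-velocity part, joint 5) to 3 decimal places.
-1.000

axis z_4 = (0.0000,-1.0000,-0.0000); lever o_n−o_4 = (6.3301,-6.0000,-0.9641)
cross product → J_v[:, 4] = (0.9641,-0.0000,6.3301)
J_ω[:, 4] = z_4
entry J[4][4] = -1.0000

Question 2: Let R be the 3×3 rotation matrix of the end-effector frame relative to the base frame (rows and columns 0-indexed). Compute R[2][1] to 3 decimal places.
-0.500

End-effector y-axis (col 1 of R) = (-0.8660,-0.0000,-0.5000)
R[2][1] = -0.5000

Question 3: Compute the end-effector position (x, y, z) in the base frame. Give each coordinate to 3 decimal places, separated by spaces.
4.000 -10.500 -1.964

after link 1: o_1 = (-4.3301, -2.5000, 2.0000)
after link 2: o_2 = (-4.3301, -2.5000, 2.0000)
after link 3: o_3 = (-2.3301, -2.5000, -3.0000)
after link 4: o_4 = (-2.3301, -4.5000, -1.0000)
after link 5: o_5 = (2.0000, -8.5000, 1.5000)
after link 6: o_6 = (4.0000, -10.5000, -1.9641)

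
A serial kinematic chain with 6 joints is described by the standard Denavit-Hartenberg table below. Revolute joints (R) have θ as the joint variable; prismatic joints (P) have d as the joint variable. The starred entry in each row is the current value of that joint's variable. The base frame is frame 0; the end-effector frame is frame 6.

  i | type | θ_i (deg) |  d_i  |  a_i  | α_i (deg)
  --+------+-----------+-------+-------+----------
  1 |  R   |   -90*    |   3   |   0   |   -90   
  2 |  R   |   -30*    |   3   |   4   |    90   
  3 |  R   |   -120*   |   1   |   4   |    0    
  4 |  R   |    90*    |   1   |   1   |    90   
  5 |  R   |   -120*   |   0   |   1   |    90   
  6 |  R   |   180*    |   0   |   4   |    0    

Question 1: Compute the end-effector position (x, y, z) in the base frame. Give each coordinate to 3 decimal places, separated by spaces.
after link 1: o_1 = (0.0000, 0.0000, 3.0000)
after link 2: o_2 = (3.0000, -3.4641, 5.0000)
after link 3: o_3 = (-0.4641, -1.2321, 4.8660)
after link 4: o_4 = (-0.9641, -1.4821, 6.1651)
after link 5: o_5 = (-0.7141, -1.5401, 5.1986)
after link 6: o_6 = (-1.7141, -1.3080, 9.0646)

-1.714 -1.308 9.065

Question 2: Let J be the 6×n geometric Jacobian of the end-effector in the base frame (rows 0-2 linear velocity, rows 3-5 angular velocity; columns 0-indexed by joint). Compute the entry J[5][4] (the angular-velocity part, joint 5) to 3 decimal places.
axis z_4 = (-0.8660,0.4330,-0.2500); lever o_n−o_4 = (-0.7500,0.1740,2.8995)
cross product → J_v[:, 4] = (1.2990,2.6986,0.1740)
J_ω[:, 4] = z_4
entry J[5][4] = -0.2500

-0.250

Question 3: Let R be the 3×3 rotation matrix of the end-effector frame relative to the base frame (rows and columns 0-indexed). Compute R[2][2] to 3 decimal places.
End-effector z-axis (col 2 of R) = (0.4330,0.8995,0.0580)
R[2][2] = 0.0580

0.058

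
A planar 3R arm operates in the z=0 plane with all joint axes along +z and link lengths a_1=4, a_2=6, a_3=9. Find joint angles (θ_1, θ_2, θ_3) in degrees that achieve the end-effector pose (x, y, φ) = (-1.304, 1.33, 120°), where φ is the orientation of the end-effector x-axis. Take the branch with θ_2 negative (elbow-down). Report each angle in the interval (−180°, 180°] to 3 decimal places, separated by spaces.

wrist centre = target − a_3·(cos φ, sin φ) = (3.1960, -6.4642)
cos θ_2 = (52.0007−4²−6²)/(2·4·6) = 0.0000; θ_2 = -89.9992° (elbow-down)
β = atan2(-6.4642,3.1960) = -63.6916°; ψ = atan2(-6.0000,4.0001) = -56.3094°
θ_1 = β − ψ = -7.3822°
θ_3 = φ − θ_1 − θ_2 = -142.6186° (wrapped to (-180°,180°])

-7.382 -89.999 -142.619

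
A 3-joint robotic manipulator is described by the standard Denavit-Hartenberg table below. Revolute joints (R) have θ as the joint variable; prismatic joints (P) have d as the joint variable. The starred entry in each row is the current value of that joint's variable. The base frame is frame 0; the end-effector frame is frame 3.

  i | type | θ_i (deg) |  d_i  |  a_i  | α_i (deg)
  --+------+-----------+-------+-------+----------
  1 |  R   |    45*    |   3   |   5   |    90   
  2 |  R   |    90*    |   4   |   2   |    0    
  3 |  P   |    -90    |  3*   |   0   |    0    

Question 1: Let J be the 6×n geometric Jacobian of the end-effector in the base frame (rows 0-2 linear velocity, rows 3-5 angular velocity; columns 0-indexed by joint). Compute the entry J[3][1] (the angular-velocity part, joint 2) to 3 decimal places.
axis z_1 = (0.7071,-0.7071,0.0000); lever o_n−o_1 = (4.9497,-4.9497,2.0000)
cross product → J_v[:, 1] = (-1.4142,-1.4142,0.0000)
J_ω[:, 1] = z_1
entry J[3][1] = 0.7071

0.707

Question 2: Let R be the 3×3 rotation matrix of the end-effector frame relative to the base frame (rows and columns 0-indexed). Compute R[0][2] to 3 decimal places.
0.707

End-effector z-axis (col 2 of R) = (0.7071,-0.7071,0.0000)
R[0][2] = 0.7071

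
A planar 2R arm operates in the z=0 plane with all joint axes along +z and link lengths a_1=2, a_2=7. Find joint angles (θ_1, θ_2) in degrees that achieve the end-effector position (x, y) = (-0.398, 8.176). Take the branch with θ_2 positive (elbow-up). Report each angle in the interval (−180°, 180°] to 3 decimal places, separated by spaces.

cos θ_2 = (67.0054−2²−7²)/(2·2·7) = 0.5002; θ_2 = 59.9873° (elbow-up)
β = atan2(8.1760,-0.3980) = 92.7869°; ψ = atan2(6.0614,5.5013) = 47.7730°
θ_1 = β − ψ = 45.0139°

45.014 59.987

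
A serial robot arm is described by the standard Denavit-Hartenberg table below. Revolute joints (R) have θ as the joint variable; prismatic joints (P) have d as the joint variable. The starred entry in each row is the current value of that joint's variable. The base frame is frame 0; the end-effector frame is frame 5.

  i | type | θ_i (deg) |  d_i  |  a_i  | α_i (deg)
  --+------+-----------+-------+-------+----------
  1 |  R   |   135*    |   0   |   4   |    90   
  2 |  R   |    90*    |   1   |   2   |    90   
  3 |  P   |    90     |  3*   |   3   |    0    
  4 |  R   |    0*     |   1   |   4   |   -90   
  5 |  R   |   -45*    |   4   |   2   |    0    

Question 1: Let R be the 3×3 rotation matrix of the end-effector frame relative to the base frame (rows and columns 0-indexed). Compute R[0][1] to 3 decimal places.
1.000

End-effector y-axis (col 1 of R) = (1.0000,-0.0000,0.0000)
R[0][1] = 1.0000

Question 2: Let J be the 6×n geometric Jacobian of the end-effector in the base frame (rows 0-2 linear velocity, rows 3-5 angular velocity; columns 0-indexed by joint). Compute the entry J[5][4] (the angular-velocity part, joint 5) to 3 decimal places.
axis z_4 = (0.0000,0.0000,-1.0000); lever o_n−o_4 = (0.0000,2.0000,-4.0000)
cross product → J_v[:, 4] = (2.0000,-0.0000,0.0000)
J_ω[:, 4] = z_4
entry J[5][4] = -1.0000

-1.000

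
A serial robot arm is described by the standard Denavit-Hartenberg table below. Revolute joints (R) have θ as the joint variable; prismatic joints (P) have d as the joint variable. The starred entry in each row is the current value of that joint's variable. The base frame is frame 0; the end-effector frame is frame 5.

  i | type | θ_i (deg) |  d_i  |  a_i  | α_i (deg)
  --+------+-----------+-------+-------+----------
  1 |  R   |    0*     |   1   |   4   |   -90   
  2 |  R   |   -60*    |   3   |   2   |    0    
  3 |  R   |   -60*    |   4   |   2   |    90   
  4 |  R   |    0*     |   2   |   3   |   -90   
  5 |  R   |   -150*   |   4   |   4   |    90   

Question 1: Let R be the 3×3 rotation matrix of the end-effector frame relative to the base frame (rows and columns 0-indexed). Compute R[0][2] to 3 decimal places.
1.000

End-effector z-axis (col 2 of R) = (1.0000,0.0000,-0.0000)
R[0][2] = 1.0000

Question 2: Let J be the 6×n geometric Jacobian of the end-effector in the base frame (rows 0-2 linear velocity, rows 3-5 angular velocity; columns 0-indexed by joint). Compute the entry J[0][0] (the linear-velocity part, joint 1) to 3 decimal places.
axis z_0 = ẑ; lever o_n−o_0 = (0.7679,11.0000,2.0622)
cross product → J_v[:, 0] = (-11.0000,0.7679,0.0000)
J_ω[:, 0] = z_0
entry J[0][0] = -11.0000

-11.000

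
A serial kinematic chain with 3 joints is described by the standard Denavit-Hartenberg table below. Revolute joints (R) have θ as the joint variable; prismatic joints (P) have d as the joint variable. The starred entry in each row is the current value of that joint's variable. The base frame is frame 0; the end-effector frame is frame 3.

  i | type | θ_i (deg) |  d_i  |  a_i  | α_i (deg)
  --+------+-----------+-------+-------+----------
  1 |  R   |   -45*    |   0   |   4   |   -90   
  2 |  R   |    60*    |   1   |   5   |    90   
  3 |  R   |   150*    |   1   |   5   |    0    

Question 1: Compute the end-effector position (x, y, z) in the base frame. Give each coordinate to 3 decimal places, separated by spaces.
after link 1: o_1 = (2.8284, -2.8284, 0.0000)
after link 2: o_2 = (5.3033, -3.8891, -4.3301)
after link 3: o_3 = (6.1525, -1.2028, -0.0801)

6.153 -1.203 -0.080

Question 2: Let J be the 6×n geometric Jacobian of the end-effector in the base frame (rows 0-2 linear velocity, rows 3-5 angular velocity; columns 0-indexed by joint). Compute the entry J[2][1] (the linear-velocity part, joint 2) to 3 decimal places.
axis z_1 = (0.7071,0.7071,0.0000); lever o_n−o_1 = (3.3241,1.6257,-0.0801)
cross product → J_v[:, 1] = (-0.0567,0.0567,-1.2010)
J_ω[:, 1] = z_1
entry J[2][1] = -1.2010

-1.201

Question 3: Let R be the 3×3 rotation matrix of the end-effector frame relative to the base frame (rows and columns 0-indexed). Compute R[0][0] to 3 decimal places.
0.047

End-effector x-axis (col 0 of R) = (0.0474,0.6597,0.7500)
R[0][0] = 0.0474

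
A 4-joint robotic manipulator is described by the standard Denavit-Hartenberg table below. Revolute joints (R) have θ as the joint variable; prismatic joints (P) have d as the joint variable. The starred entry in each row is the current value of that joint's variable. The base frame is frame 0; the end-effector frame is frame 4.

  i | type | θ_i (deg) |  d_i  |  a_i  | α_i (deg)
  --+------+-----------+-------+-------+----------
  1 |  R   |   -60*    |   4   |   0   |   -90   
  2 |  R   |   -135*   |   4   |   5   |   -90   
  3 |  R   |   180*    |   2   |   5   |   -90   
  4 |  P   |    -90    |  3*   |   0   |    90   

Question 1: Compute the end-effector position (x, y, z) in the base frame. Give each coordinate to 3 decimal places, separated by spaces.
after link 1: o_1 = (0.0000, 0.0000, 4.0000)
after link 2: o_2 = (1.6963, 5.0619, 7.5355)
after link 3: o_3 = (4.1712, 0.7753, 5.4142)
after link 4: o_4 = (6.7693, 2.2753, 5.4142)

6.769 2.275 5.414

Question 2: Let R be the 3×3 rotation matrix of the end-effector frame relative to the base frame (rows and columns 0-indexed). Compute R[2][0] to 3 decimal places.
End-effector x-axis (col 0 of R) = (0.3536,-0.6124,0.7071)
R[2][0] = 0.7071

0.707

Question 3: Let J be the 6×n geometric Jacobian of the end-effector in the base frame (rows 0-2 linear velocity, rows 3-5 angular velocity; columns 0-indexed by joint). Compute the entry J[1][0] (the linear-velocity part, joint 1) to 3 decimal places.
6.769

axis z_0 = ẑ; lever o_n−o_0 = (6.7693,2.2753,5.4142)
cross product → J_v[:, 0] = (-2.2753,6.7693,0.0000)
J_ω[:, 0] = z_0
entry J[1][0] = 6.7693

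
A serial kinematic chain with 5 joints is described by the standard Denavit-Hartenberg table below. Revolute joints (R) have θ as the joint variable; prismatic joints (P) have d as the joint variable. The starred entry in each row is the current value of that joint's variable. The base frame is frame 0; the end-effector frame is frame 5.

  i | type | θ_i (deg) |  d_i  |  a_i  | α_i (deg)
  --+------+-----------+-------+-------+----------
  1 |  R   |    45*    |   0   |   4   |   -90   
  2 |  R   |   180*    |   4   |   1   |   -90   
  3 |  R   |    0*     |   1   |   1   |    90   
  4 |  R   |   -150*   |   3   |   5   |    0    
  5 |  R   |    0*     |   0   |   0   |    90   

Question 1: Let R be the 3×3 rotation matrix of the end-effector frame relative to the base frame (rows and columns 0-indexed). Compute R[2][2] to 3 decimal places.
End-effector z-axis (col 2 of R) = (0.3536,0.3536,0.8660)
R[2][2] = 0.8660

0.866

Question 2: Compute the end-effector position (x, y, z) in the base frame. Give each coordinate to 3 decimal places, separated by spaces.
-0.474 9.426 -1.500

after link 1: o_1 = (2.8284, 2.8284, 0.0000)
after link 2: o_2 = (-0.7071, 4.9497, 0.0000)
after link 3: o_3 = (-1.4142, 4.2426, 1.0000)
after link 4: o_4 = (-0.4737, 9.4258, -1.5000)
after link 5: o_5 = (-0.4737, 9.4258, -1.5000)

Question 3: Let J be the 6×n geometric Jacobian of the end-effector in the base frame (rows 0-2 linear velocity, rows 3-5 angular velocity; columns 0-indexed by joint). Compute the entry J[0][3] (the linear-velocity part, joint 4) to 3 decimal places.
axis z_3 = (-0.7071,0.7071,0.0000); lever o_n−o_3 = (0.9405,5.1832,-2.5000)
cross product → J_v[:, 3] = (-1.7678,-1.7678,-4.3301)
J_ω[:, 3] = z_3
entry J[0][3] = -1.7678

-1.768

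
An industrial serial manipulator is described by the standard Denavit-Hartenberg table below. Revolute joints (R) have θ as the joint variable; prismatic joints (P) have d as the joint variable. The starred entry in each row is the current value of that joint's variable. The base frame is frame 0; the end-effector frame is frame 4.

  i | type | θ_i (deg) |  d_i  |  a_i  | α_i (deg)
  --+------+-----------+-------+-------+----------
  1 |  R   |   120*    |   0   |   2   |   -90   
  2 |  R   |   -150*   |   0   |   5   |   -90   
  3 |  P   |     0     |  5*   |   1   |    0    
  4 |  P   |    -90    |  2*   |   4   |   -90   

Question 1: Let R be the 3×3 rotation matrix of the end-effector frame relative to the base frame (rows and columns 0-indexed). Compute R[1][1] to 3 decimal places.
-0.433

End-effector y-axis (col 1 of R) = (0.2500,-0.4330,-0.8660)
R[1][1] = -0.4330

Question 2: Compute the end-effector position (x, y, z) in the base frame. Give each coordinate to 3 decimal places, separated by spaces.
after link 1: o_1 = (-1.0000, 1.7321, 0.0000)
after link 2: o_2 = (1.1651, -2.0179, 2.5000)
after link 3: o_3 = (0.3481, -0.6029, 7.3301)
after link 4: o_4 = (-3.6160, -1.7369, 9.0622)

-3.616 -1.737 9.062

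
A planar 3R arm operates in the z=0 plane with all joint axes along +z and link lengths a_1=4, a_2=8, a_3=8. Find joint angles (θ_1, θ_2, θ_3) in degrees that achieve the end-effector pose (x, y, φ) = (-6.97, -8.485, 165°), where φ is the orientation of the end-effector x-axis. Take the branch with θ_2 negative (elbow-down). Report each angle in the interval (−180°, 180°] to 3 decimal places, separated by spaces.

wrist centre = target − a_3·(cos φ, sin φ) = (0.7574, -10.5556)
cos θ_2 = (111.9934−4²−8²)/(2·4·8) = 0.4999; θ_2 = -60.0069° (elbow-down)
β = atan2(-10.5556,0.7574) = -85.8958°; ψ = atan2(-6.9287,7.9992) = -40.8983°
θ_1 = β − ψ = -44.9975°
θ_3 = φ − θ_1 − θ_2 = -89.9956° (wrapped to (-180°,180°])

-44.998 -60.007 -89.996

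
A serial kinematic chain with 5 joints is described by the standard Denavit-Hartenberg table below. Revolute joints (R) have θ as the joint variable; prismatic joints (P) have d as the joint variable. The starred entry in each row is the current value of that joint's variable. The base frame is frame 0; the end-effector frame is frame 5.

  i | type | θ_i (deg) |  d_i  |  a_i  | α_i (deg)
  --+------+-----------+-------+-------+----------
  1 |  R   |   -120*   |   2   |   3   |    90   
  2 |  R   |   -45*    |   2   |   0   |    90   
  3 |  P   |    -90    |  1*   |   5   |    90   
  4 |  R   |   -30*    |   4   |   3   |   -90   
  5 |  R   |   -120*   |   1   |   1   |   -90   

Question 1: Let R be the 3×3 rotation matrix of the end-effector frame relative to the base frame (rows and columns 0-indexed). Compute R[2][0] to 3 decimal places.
0.436

End-effector x-axis (col 0 of R) = (0.0196,0.8999,0.4356)
R[2][0] = 0.4356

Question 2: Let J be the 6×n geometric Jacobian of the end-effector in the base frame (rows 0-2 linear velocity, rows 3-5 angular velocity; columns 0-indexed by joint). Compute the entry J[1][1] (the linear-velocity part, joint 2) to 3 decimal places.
2.603

axis z_1 = (-0.8660,0.5000,0.0000); lever o_n−o_1 = (6.8443,0.5245,3.0052)
cross product → J_v[:, 1] = (1.5026,2.6026,-3.8764)
J_ω[:, 1] = z_1
entry J[1][1] = 2.6026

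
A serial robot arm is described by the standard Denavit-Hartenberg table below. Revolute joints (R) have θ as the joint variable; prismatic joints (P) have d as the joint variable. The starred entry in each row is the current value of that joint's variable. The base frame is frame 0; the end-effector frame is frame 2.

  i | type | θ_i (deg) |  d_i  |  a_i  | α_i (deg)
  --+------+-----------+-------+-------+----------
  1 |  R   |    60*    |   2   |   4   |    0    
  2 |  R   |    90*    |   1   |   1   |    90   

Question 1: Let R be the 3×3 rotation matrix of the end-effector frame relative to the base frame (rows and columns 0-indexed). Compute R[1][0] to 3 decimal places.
0.500

End-effector x-axis (col 0 of R) = (-0.8660,0.5000,0.0000)
R[1][0] = 0.5000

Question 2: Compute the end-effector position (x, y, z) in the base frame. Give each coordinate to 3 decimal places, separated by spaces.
after link 1: o_1 = (2.0000, 3.4641, 2.0000)
after link 2: o_2 = (1.1340, 3.9641, 3.0000)

1.134 3.964 3.000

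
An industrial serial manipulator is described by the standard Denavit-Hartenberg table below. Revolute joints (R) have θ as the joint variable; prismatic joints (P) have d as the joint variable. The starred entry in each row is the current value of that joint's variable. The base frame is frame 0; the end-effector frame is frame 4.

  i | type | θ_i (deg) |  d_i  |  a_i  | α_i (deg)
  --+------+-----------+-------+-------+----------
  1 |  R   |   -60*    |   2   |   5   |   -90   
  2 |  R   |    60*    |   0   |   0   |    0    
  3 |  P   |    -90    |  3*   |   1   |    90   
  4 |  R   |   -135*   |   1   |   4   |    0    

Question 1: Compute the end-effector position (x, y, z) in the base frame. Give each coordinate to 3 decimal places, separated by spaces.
1.607 -2.440 1.952

after link 1: o_1 = (2.5000, -4.3301, 2.0000)
after link 2: o_2 = (2.5000, -4.3301, 2.0000)
after link 3: o_3 = (5.5311, -3.5801, 2.5000)
after link 4: o_4 = (1.6069, -2.4400, 1.9518)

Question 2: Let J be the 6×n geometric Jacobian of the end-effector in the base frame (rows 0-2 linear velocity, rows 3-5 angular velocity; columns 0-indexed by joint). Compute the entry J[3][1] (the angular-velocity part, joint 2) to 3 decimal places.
axis z_1 = (0.8660,0.5000,0.0000); lever o_n−o_1 = (-0.8931,1.8901,-0.0482)
cross product → J_v[:, 1] = (-0.0241,0.0417,2.0835)
J_ω[:, 1] = z_1
entry J[3][1] = 0.8660

0.866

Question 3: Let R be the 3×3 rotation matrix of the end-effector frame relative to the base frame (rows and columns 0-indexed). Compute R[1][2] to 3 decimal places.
0.433

End-effector z-axis (col 2 of R) = (-0.2500,0.4330,0.8660)
R[1][2] = 0.4330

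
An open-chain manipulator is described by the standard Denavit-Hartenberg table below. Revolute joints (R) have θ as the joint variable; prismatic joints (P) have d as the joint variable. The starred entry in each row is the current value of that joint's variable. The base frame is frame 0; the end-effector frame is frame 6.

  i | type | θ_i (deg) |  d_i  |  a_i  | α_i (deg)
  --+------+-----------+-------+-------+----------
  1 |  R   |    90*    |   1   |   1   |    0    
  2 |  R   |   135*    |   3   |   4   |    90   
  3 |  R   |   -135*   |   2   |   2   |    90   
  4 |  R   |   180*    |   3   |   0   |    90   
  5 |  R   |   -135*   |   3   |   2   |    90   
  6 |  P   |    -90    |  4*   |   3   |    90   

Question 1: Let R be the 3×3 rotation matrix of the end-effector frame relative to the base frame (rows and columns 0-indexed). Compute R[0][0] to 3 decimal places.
0.707

End-effector x-axis (col 0 of R) = (0.7071,-0.7071,-0.0000)
R[0][0] = 0.7071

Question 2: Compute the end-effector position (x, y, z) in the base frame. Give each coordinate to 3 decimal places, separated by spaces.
after link 1: o_1 = (0.0000, 1.0000, 1.0000)
after link 2: o_2 = (-2.8284, -1.8284, 4.0000)
after link 3: o_3 = (-3.2426, 0.5858, 2.5858)
after link 4: o_4 = (-1.7426, 2.0858, 4.7071)
after link 5: o_5 = (-3.8640, 4.2071, 2.7071)
after link 6: o_6 = (1.0858, 4.9142, 2.7071)

1.086 4.914 2.707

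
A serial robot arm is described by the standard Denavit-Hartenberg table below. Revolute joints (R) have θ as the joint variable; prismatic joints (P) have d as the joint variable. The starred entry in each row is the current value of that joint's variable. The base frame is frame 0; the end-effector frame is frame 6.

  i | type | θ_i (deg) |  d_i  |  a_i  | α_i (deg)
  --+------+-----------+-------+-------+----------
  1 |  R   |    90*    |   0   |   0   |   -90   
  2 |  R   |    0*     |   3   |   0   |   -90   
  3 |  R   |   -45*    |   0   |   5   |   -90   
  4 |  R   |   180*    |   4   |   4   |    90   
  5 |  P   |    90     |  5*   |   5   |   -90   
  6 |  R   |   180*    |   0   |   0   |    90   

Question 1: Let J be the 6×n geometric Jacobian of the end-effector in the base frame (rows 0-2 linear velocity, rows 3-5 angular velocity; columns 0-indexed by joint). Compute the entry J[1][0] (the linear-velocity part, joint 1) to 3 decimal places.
2.657

axis z_0 = ẑ; lever o_n−o_0 = (2.6569,7.0711,5.0000)
cross product → J_v[:, 0] = (-7.0711,2.6569,0.0000)
J_ω[:, 0] = z_0
entry J[1][0] = 2.6569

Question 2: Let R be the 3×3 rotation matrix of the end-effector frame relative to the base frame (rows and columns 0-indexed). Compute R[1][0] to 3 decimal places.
End-effector x-axis (col 0 of R) = (-0.7071,-0.7071,0.0000)
R[1][0] = -0.7071

-0.707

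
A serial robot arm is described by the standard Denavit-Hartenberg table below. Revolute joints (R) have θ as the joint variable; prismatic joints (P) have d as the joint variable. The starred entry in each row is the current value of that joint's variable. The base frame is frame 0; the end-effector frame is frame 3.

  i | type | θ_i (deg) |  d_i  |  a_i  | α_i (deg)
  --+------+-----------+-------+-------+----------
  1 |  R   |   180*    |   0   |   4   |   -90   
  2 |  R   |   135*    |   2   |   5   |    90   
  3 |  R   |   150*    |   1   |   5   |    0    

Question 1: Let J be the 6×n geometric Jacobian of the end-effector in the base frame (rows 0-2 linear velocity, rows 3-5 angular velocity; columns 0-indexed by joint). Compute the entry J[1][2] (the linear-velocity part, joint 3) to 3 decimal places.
axis z_2 = (-0.7071,-0.0000,-0.7071); lever o_n−o_2 = (-3.7690,-2.5000,2.3548)
cross product → J_v[:, 2] = (-1.7678,4.3301,1.7678)
J_ω[:, 2] = z_2
entry J[1][2] = 4.3301

4.330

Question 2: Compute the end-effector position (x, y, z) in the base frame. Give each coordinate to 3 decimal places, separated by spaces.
-4.233 -4.500 -1.181

after link 1: o_1 = (-4.0000, 0.0000, 0.0000)
after link 2: o_2 = (-0.4645, -2.0000, -3.5355)
after link 3: o_3 = (-4.2334, -4.5000, -1.1808)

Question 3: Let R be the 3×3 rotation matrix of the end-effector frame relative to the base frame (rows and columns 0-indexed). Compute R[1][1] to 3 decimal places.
End-effector y-axis (col 1 of R) = (-0.3536,0.8660,0.3536)
R[1][1] = 0.8660

0.866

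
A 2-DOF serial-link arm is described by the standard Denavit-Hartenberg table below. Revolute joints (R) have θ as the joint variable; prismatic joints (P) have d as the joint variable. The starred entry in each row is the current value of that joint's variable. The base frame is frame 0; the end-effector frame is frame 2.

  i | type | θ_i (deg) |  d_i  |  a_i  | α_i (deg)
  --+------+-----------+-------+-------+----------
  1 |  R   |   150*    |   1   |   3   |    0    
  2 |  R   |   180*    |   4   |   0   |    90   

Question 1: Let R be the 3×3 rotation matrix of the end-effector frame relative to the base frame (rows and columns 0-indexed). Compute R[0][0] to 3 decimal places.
0.866

End-effector x-axis (col 0 of R) = (0.8660,-0.5000,0.0000)
R[0][0] = 0.8660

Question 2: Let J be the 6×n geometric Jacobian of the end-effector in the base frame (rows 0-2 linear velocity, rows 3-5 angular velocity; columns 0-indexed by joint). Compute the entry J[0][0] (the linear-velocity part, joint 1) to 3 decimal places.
-1.500

axis z_0 = ẑ; lever o_n−o_0 = (-2.5981,1.5000,5.0000)
cross product → J_v[:, 0] = (-1.5000,-2.5981,0.0000)
J_ω[:, 0] = z_0
entry J[0][0] = -1.5000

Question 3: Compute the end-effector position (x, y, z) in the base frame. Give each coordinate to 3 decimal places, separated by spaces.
after link 1: o_1 = (-2.5981, 1.5000, 1.0000)
after link 2: o_2 = (-2.5981, 1.5000, 5.0000)

-2.598 1.500 5.000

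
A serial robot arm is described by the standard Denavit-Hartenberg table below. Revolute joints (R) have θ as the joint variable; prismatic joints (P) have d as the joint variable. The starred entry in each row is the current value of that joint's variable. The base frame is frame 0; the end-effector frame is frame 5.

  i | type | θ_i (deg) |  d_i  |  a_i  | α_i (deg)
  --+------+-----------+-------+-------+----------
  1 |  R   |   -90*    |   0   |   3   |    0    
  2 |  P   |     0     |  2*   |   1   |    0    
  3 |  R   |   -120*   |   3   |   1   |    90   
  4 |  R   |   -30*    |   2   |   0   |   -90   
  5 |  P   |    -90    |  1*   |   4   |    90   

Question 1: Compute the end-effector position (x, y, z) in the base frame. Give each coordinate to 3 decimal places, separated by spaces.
after link 1: o_1 = (0.0000, -3.0000, 0.0000)
after link 2: o_2 = (0.0000, -4.0000, 2.0000)
after link 3: o_3 = (-0.8660, -3.5000, 5.0000)
after link 4: o_4 = (0.1340, -1.7679, 5.0000)
after link 5: o_5 = (1.7010, 1.9462, 5.8660)

1.701 1.946 5.866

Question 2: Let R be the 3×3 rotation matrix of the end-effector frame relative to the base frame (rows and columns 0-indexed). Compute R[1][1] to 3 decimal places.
0.250

End-effector y-axis (col 1 of R) = (-0.4330,0.2500,0.8660)
R[1][1] = 0.2500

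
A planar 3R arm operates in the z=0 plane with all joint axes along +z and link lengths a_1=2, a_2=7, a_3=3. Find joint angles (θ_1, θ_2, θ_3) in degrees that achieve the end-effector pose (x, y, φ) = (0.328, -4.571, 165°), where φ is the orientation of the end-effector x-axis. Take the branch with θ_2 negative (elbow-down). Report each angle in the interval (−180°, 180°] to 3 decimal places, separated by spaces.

wrist centre = target − a_3·(cos φ, sin φ) = (3.2258, -5.3475)
cos θ_2 = (39.0009−2²−7²)/(2·2·7) = -0.5000; θ_2 = -119.9978° (elbow-down)
β = atan2(-5.3475,3.2258) = -58.9001°; ψ = atan2(-6.0623,-1.4998) = -103.8955°
θ_1 = β − ψ = 44.9954°
θ_3 = φ − θ_1 − θ_2 = -119.9976° (wrapped to (-180°,180°])

44.995 -119.998 -119.998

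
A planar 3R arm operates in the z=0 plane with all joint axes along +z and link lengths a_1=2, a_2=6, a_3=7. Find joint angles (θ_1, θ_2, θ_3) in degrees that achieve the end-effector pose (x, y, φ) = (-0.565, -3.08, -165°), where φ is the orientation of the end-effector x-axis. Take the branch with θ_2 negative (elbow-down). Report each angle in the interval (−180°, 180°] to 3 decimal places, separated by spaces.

59.987 -89.988 -134.999

wrist centre = target − a_3·(cos φ, sin φ) = (6.1965, -1.2683)
cos θ_2 = (40.0049−2²−6²)/(2·2·6) = 0.0002; θ_2 = -89.9884° (elbow-down)
β = atan2(-1.2683,6.1965) = -11.5673°; ψ = atan2(-6.0000,2.0012) = -71.5546°
θ_1 = β − ψ = 59.9873°
θ_3 = φ − θ_1 − θ_2 = -134.9989° (wrapped to (-180°,180°])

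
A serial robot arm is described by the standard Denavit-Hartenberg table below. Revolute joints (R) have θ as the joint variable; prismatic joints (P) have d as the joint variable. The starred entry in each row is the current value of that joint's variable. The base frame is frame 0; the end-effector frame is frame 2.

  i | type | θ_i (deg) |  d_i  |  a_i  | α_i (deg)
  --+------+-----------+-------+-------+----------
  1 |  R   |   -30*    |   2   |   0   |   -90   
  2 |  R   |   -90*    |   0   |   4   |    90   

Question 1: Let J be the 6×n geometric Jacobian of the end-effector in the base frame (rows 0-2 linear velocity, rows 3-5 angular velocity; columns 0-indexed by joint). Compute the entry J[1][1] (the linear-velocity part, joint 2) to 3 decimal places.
-2.000

axis z_1 = (0.5000,0.8660,0.0000); lever o_n−o_1 = (0.0000,-0.0000,4.0000)
cross product → J_v[:, 1] = (3.4641,-2.0000,-0.0000)
J_ω[:, 1] = z_1
entry J[1][1] = -2.0000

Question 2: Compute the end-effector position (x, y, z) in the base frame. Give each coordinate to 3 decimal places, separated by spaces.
after link 1: o_1 = (0.0000, 0.0000, 2.0000)
after link 2: o_2 = (0.0000, -0.0000, 6.0000)

0.000 -0.000 6.000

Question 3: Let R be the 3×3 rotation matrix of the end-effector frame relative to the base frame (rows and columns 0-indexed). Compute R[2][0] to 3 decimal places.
End-effector x-axis (col 0 of R) = (0.0000,-0.0000,1.0000)
R[2][0] = 1.0000

1.000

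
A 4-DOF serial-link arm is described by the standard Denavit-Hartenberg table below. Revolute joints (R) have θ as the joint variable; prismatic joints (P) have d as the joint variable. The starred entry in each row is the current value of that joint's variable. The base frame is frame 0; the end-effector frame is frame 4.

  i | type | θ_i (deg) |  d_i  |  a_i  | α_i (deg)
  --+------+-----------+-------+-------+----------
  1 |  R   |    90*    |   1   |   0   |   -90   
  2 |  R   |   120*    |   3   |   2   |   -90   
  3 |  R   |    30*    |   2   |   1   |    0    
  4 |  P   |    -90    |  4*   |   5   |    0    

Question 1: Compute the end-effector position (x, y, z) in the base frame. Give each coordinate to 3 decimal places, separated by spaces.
-6.830 -7.879 -0.647

after link 1: o_1 = (0.0000, 0.0000, 1.0000)
after link 2: o_2 = (-3.0000, -1.0000, -0.7321)
after link 3: o_3 = (-2.5000, -3.1651, -0.4821)
after link 4: o_4 = (-6.8301, -7.8792, -0.6471)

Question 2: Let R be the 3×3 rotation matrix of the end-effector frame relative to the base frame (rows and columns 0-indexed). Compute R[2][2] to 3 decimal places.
0.500

End-effector z-axis (col 2 of R) = (-0.0000,-0.8660,0.5000)
R[2][2] = 0.5000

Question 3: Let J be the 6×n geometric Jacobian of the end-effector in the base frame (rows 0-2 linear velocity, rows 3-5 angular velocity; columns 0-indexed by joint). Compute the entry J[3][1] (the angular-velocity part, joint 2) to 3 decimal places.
-1.000

axis z_1 = (-1.0000,0.0000,0.0000); lever o_n−o_1 = (-6.8301,-7.8792,-1.6471)
cross product → J_v[:, 1] = (0.0000,-1.6471,7.8792)
J_ω[:, 1] = z_1
entry J[3][1] = -1.0000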